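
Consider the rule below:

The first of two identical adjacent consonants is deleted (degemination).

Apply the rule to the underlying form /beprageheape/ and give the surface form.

No segment of /beprageheape/ meets the structural description of the rule, so the form surfaces unchanged.

beprageheape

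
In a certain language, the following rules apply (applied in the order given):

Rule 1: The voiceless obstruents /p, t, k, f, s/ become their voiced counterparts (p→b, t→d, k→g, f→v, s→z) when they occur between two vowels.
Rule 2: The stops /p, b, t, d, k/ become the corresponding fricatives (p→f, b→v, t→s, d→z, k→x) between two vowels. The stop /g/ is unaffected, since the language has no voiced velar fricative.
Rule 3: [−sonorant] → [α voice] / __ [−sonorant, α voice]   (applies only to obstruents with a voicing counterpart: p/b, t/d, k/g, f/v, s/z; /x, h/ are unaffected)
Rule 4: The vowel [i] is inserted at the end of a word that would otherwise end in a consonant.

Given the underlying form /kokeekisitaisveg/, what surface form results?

Rule 1 (intervocalic voicing): /k/ is a voiceless obstruent between vowels /o/ and /e/, so it voices to [g]. /k/ is a voiceless obstruent between vowels /e/ and /i/, so it voices to [g]. /s/ is a voiceless obstruent between vowels /i/ and /i/, so it voices to [z]. /t/ is a voiceless obstruent between vowels /i/ and /a/, so it voices to [d]. /kokeekisitaisveg/ → kogeegizidaisveg.
Rule 2 (intervocalic spirantization): /d/ is a stop between vowels /i/ and /a/, so it spirantizes to the fricative [z]. /kogeegizidaisveg/ → kogeegizizaisveg.
Rule 3 (regressive voicing assimilation): /s/ precedes the voiced obstruent /v/, so it voices to [z] by assimilation. /kogeegizizaisveg/ → kogeegizizaizveg.
Rule 4 (final i-epenthesis): the form ends in the consonant /g/, so [i] is inserted word-finally. /kogeegizizaizveg/ → kogeegizizaizvegi.

kogeegizizaizvegi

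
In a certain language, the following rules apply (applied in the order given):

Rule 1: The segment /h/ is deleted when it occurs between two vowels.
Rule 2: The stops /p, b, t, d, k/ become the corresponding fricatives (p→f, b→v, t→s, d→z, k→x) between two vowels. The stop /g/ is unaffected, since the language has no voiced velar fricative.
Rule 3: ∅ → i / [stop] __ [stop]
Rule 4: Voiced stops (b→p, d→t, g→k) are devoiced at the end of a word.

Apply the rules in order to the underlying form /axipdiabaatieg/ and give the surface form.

axipidiavaasiek

Rule 1 (intervocalic h-deletion): no segment meets the environment; /axipdiabaatieg/ is unchanged.
Rule 2 (intervocalic spirantization): /b/ is a stop between vowels /a/ and /a/, so it spirantizes to the fricative [v]. /t/ is a stop between vowels /a/ and /i/, so it spirantizes to the fricative [s]. /axipdiabaatieg/ → axipdiavaasieg.
Rule 3 (stop-cluster i-epenthesis): /p/ and /d/ form a stop–stop cluster, so [i] is inserted between them. /axipdiavaasieg/ → axipidiavaasieg.
Rule 4 (final devoicing): /g/ is a voiced stop in word-final position, so it devoices to [k]. /axipidiavaasieg/ → axipidiavaasiek.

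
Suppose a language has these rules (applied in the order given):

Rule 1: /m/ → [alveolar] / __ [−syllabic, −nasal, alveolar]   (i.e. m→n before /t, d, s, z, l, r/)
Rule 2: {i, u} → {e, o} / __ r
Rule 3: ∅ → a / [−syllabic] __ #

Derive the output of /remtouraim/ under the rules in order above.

rentooraima

Rule 1 (nasal place assimilation): /m/ precedes the alveolar consonant /t/, so it assimilates in place to [n]. /remtouraim/ → rentouraim.
Rule 2 (pre-rhotic lowering): /u/ is a high vowel immediately before /r/, so it lowers to [o]. /rentouraim/ → rentooraim.
Rule 3 (final a-epenthesis): the form ends in the consonant /m/, so [a] is inserted word-finally. /rentooraim/ → rentooraima.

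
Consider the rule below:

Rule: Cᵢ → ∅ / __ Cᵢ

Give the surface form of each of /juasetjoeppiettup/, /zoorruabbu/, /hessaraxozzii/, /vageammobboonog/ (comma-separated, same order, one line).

juasetjoepietup, zooruabu, hesaraxozii, vageamoboonog

/juasetjoeppiettup/: /pp/ is a geminate; the first /p/ deletes. /tt/ is a geminate; the first /t/ deletes. → [juasetjoepietup].
/zoorruabbu/: /rr/ is a geminate; the first /r/ deletes. /bb/ is a geminate; the first /b/ deletes. → [zooruabu].
/hessaraxozzii/: /ss/ is a geminate; the first /s/ deletes. /zz/ is a geminate; the first /z/ deletes. → [hesaraxozii].
/vageammobboonog/: /mm/ is a geminate; the first /m/ deletes. /bb/ is a geminate; the first /b/ deletes. → [vageamoboonog].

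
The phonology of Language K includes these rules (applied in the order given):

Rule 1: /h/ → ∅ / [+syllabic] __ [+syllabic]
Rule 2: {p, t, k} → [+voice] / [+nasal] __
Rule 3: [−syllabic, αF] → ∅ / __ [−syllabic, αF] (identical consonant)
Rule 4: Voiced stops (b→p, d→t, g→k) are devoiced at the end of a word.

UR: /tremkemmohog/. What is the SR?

tremgemook

Rule 1 (intervocalic h-deletion): /h/ occurs between vowels /o/ and /o/, so it deletes. /tremkemmohog/ → tremkemmoog.
Rule 2 (post-nasal voicing): /k/ is a voiceless stop immediately after the nasal /m/, so it voices to [g]. /tremkemmoog/ → tremgemmoog.
Rule 3 (degemination): /mm/ is a geminate; the first /m/ deletes. /tremgemmoog/ → tremgemoog.
Rule 4 (final devoicing): /g/ is a voiced stop in word-final position, so it devoices to [k]. /tremgemoog/ → tremgemook.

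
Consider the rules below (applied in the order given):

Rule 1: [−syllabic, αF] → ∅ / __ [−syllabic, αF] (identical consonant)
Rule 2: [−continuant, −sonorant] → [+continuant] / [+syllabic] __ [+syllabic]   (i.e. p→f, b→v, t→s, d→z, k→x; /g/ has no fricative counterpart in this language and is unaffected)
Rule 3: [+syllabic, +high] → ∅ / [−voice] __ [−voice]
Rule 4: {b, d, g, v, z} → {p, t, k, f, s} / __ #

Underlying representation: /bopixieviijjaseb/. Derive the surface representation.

bofxieviijasep

Rule 1 (degemination): /jj/ is a geminate; the first /j/ deletes. /bopixieviijjaseb/ → bopixieviijaseb.
Rule 2 (intervocalic spirantization): /p/ is a stop between vowels /o/ and /i/, so it spirantizes to the fricative [f]. /bopixieviijaseb/ → bofixieviijaseb.
Rule 3 (high vowel syncope): /i/ is a high vowel flanked by voiceless consonants /f/ and /x/, so it deletes. /bofixieviijaseb/ → bofxieviijaseb.
Rule 4 (final devoicing): /b/ is a voiced obstruent in word-final position, so it devoices to [p]. /bofxieviijaseb/ → bofxieviijasep.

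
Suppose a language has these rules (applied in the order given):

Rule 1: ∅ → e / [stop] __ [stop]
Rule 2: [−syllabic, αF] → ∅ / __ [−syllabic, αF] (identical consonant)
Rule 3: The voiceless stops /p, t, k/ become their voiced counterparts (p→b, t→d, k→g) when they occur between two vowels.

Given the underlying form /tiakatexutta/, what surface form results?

tiagadexudeda

Rule 1 (stop-cluster e-epenthesis): /t/ and /t/ form a stop–stop cluster, so [e] is inserted between them. /tiakatexutta/ → tiakatexuteta.
Rule 2 (degemination): no segment meets the environment; /tiakatexuteta/ is unchanged.
Rule 3 (intervocalic voicing): /k/ is a voiceless stop between vowels /a/ and /a/, so it voices to [g]. /t/ is a voiceless stop between vowels /a/ and /e/, so it voices to [d]. /t/ is a voiceless stop between vowels /u/ and /e/, so it voices to [d]. /t/ is a voiceless stop between vowels /e/ and /a/, so it voices to [d]. /tiakatexuteta/ → tiagadexudeda.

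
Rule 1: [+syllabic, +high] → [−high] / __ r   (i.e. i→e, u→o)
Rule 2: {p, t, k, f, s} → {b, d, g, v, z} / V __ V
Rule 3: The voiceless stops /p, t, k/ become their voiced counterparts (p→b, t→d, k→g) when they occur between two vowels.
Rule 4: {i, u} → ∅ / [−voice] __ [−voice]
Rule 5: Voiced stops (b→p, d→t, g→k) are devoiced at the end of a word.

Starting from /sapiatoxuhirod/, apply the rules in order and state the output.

sabiadoxherot

Rule 1 (pre-rhotic lowering): /i/ is a high vowel immediately before /r/, so it lowers to [e]. /sapiatoxuhirod/ → sapiatoxuherod.
Rule 2 (intervocalic voicing): /p/ is a voiceless obstruent between vowels /a/ and /i/, so it voices to [b]. /t/ is a voiceless obstruent between vowels /a/ and /o/, so it voices to [d]. /sapiatoxuherod/ → sabiadoxuherod.
Rule 3 (intervocalic voicing): no segment meets the environment; /sabiadoxuherod/ is unchanged.
Rule 4 (high vowel syncope): /u/ is a high vowel flanked by voiceless consonants /x/ and /h/, so it deletes. /sabiadoxuherod/ → sabiadoxherod.
Rule 5 (final devoicing): /d/ is a voiced stop in word-final position, so it devoices to [t]. /sabiadoxherod/ → sabiadoxherot.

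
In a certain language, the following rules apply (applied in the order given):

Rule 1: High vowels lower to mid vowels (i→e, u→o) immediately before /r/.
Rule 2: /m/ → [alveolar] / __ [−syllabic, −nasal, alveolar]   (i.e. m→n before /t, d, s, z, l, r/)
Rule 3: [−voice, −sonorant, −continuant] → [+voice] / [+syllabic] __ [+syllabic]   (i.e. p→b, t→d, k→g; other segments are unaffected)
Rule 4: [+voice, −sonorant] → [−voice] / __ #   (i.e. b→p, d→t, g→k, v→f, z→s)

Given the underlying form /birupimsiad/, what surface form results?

Rule 1 (pre-rhotic lowering): /i/ is a high vowel immediately before /r/, so it lowers to [e]. /birupimsiad/ → berupimsiad.
Rule 2 (nasal place assimilation): /m/ precedes the alveolar consonant /s/, so it assimilates in place to [n]. /berupimsiad/ → berupinsiad.
Rule 3 (intervocalic voicing): /p/ is a voiceless stop between vowels /u/ and /i/, so it voices to [b]. /berupinsiad/ → berubinsiad.
Rule 4 (final devoicing): /d/ is a voiced obstruent in word-final position, so it devoices to [t]. /berubinsiad/ → berubinsiat.

berubinsiat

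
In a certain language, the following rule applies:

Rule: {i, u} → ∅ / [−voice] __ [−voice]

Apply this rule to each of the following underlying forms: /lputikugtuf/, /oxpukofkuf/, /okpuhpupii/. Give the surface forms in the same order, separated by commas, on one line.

/lputikugtuf/: /u/ is a high vowel flanked by voiceless consonants /p/ and /t/, so it deletes. /i/ is a high vowel flanked by voiceless consonants /t/ and /k/, so it deletes. /u/ is a high vowel flanked by voiceless consonants /t/ and /f/, so it deletes. → [lptkugtf].
/oxpukofkuf/: /u/ is a high vowel flanked by voiceless consonants /p/ and /k/, so it deletes. /u/ is a high vowel flanked by voiceless consonants /k/ and /f/, so it deletes. → [oxpkofkf].
/okpuhpupii/: /u/ is a high vowel flanked by voiceless consonants /p/ and /h/, so it deletes. /u/ is a high vowel flanked by voiceless consonants /p/ and /p/, so it deletes. → [okphppii].

lptkugtf, oxpkofkf, okphppii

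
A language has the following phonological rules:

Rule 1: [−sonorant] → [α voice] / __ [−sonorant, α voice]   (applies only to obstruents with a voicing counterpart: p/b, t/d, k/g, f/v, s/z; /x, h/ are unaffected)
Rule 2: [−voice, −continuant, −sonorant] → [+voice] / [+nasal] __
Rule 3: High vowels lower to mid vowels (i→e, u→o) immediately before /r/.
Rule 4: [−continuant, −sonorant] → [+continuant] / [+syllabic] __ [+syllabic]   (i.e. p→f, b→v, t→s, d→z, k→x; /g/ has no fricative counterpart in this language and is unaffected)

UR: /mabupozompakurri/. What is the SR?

Rule 1 (regressive voicing assimilation): no segment meets the environment; /mabupozompakurri/ is unchanged.
Rule 2 (post-nasal voicing): /p/ is a voiceless stop immediately after the nasal /m/, so it voices to [b]. /mabupozompakurri/ → mabupozombakurri.
Rule 3 (pre-rhotic lowering): /u/ is a high vowel immediately before /r/, so it lowers to [o]. /mabupozombakurri/ → mabupozombakorri.
Rule 4 (intervocalic spirantization): /b/ is a stop between vowels /a/ and /u/, so it spirantizes to the fricative [v]. /p/ is a stop between vowels /u/ and /o/, so it spirantizes to the fricative [f]. /k/ is a stop between vowels /a/ and /o/, so it spirantizes to the fricative [x]. /mabupozombakorri/ → mavufozombaxorri.

mavufozombaxorri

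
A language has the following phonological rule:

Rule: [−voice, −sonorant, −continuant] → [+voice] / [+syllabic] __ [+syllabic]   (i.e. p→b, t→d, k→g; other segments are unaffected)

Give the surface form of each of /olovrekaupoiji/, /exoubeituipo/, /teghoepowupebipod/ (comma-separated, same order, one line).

olovregauboiji, exoubeiduibo, teghoebowubebibod

/olovrekaupoiji/: /k/ is a voiceless stop between vowels /e/ and /a/, so it voices to [g]. /p/ is a voiceless stop between vowels /u/ and /o/, so it voices to [b]. → [olovregauboiji].
/exoubeituipo/: /t/ is a voiceless stop between vowels /i/ and /u/, so it voices to [d]. /p/ is a voiceless stop between vowels /i/ and /o/, so it voices to [b]. → [exoubeiduibo].
/teghoepowupebipod/: /p/ is a voiceless stop between vowels /e/ and /o/, so it voices to [b]. /p/ is a voiceless stop between vowels /u/ and /e/, so it voices to [b]. /p/ is a voiceless stop between vowels /i/ and /o/, so it voices to [b]. → [teghoebowubebibod].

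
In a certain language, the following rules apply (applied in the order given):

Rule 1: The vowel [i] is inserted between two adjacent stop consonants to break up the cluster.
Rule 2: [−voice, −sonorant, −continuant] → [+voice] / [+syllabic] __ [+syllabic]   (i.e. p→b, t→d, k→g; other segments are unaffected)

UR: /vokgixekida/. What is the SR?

Rule 1 (stop-cluster i-epenthesis): /k/ and /g/ form a stop–stop cluster, so [i] is inserted between them. /vokgixekida/ → vokigixekida.
Rule 2 (intervocalic voicing): /k/ is a voiceless stop between vowels /o/ and /i/, so it voices to [g]. /k/ is a voiceless stop between vowels /e/ and /i/, so it voices to [g]. /vokigixekida/ → vogigixegida.

vogigixegida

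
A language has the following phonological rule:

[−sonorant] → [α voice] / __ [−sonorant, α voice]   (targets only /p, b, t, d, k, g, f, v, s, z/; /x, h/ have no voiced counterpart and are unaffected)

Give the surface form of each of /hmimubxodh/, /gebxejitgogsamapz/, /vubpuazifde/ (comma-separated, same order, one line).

/hmimubxodh/: /b/ precedes the voiceless obstruent /x/, so it devoices to [p] by assimilation. /d/ precedes the voiceless obstruent /h/, so it devoices to [t] by assimilation. → [hmimupxoth].
/gebxejitgogsamapz/: /b/ precedes the voiceless obstruent /x/, so it devoices to [p] by assimilation. /t/ precedes the voiced obstruent /g/, so it voices to [d] by assimilation. /g/ precedes the voiceless obstruent /s/, so it devoices to [k] by assimilation. /p/ precedes the voiced obstruent /z/, so it voices to [b] by assimilation. → [gepxejidgoksamabz].
/vubpuazifde/: /b/ precedes the voiceless obstruent /p/, so it devoices to [p] by assimilation. /f/ precedes the voiced obstruent /d/, so it voices to [v] by assimilation. → [vuppuazivde].

hmimupxoth, gepxejidgoksamabz, vuppuazivde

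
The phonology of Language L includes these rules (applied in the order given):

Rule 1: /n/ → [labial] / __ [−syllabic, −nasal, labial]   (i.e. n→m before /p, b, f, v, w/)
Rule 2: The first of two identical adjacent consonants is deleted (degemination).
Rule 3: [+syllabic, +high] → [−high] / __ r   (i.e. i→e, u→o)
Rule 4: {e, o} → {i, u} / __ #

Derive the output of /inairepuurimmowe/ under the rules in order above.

inaerepuorimowi

Rule 1 (nasal place assimilation): no segment meets the environment; /inairepuurimmowe/ is unchanged.
Rule 2 (degemination): /mm/ is a geminate; the first /m/ deletes. /inairepuurimmowe/ → inairepuurimowe.
Rule 3 (pre-rhotic lowering): /i/ is a high vowel immediately before /r/, so it lowers to [e]. /u/ is a high vowel immediately before /r/, so it lowers to [o]. /inairepuurimowe/ → inaerepuorimowe.
Rule 4 (final vowel raising): /e/ is a mid vowel in word-final position, so it raises to [i]. /inaerepuorimowe/ → inaerepuorimowi.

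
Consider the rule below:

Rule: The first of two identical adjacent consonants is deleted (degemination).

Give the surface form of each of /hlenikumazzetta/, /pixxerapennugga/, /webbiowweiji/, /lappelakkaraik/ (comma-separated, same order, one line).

hlenikumazeta, pixerapenuga, webioweiji, lapelakaraik

/hlenikumazzetta/: /zz/ is a geminate; the first /z/ deletes. /tt/ is a geminate; the first /t/ deletes. → [hlenikumazeta].
/pixxerapennugga/: /xx/ is a geminate; the first /x/ deletes. /nn/ is a geminate; the first /n/ deletes. /gg/ is a geminate; the first /g/ deletes. → [pixerapenuga].
/webbiowweiji/: /bb/ is a geminate; the first /b/ deletes. /ww/ is a geminate; the first /w/ deletes. → [webioweiji].
/lappelakkaraik/: /pp/ is a geminate; the first /p/ deletes. /kk/ is a geminate; the first /k/ deletes. → [lapelakaraik].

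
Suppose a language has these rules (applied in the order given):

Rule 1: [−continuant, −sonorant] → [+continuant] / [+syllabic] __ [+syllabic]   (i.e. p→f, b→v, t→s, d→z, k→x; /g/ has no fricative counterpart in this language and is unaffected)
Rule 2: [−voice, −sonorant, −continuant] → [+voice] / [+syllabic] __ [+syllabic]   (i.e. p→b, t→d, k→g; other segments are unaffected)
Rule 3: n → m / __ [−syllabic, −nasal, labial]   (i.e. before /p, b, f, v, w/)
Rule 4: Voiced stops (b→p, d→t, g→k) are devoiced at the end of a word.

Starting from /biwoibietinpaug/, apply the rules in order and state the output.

Rule 1 (intervocalic spirantization): /b/ is a stop between vowels /i/ and /i/, so it spirantizes to the fricative [v]. /t/ is a stop between vowels /e/ and /i/, so it spirantizes to the fricative [s]. /biwoibietinpaug/ → biwoiviesinpaug.
Rule 2 (intervocalic voicing): no segment meets the environment; /biwoiviesinpaug/ is unchanged.
Rule 3 (nasal place assimilation): /n/ precedes the labial consonant /p/, so it assimilates in place to [m]. /biwoiviesinpaug/ → biwoiviesimpaug.
Rule 4 (final devoicing): /g/ is a voiced stop in word-final position, so it devoices to [k]. /biwoiviesimpaug/ → biwoiviesimpauk.

biwoiviesimpauk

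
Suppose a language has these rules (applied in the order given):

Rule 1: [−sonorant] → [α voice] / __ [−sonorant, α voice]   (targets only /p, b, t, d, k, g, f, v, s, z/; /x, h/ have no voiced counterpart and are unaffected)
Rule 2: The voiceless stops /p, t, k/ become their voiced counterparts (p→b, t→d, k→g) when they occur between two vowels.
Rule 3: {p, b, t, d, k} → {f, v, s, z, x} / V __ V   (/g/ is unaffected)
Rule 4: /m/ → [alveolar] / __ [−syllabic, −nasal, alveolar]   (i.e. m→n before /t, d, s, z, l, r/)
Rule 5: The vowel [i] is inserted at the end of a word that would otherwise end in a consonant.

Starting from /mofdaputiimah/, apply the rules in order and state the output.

Rule 1 (regressive voicing assimilation): /f/ precedes the voiced obstruent /d/, so it voices to [v] by assimilation. /mofdaputiimah/ → movdaputiimah.
Rule 2 (intervocalic voicing): /p/ is a voiceless stop between vowels /a/ and /u/, so it voices to [b]. /t/ is a voiceless stop between vowels /u/ and /i/, so it voices to [d]. /movdaputiimah/ → movdabudiimah.
Rule 3 (intervocalic spirantization): /b/ is a stop between vowels /a/ and /u/, so it spirantizes to the fricative [v]. /d/ is a stop between vowels /u/ and /i/, so it spirantizes to the fricative [z]. /movdabudiimah/ → movdavuziimah.
Rule 4 (nasal place assimilation): no segment meets the environment; /movdavuziimah/ is unchanged.
Rule 5 (final i-epenthesis): the form ends in the consonant /h/, so [i] is inserted word-finally. /movdavuziimah/ → movdavuziimahi.

movdavuziimahi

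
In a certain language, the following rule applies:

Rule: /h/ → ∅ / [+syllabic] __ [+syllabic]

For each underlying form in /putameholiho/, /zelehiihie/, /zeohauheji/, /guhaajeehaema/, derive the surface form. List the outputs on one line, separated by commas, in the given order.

/putameholiho/: /h/ occurs between vowels /e/ and /o/, so it deletes. /h/ occurs between vowels /i/ and /o/, so it deletes. → [putameolio].
/zelehiihie/: /h/ occurs between vowels /e/ and /i/, so it deletes. /h/ occurs between vowels /i/ and /i/, so it deletes. → [zeleiiie].
/zeohauheji/: /h/ occurs between vowels /o/ and /a/, so it deletes. /h/ occurs between vowels /u/ and /e/, so it deletes. → [zeoaueji].
/guhaajeehaema/: /h/ occurs between vowels /u/ and /a/, so it deletes. /h/ occurs between vowels /e/ and /a/, so it deletes. → [guaajeeaema].

putameolio, zeleiiie, zeoaueji, guaajeeaema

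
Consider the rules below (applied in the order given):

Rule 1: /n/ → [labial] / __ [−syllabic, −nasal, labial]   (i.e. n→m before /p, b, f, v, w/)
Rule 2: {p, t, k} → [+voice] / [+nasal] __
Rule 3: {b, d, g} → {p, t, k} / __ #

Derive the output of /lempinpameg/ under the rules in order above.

lembimbamek

Rule 1 (nasal place assimilation): /n/ precedes the labial consonant /p/, so it assimilates in place to [m]. /lempinpameg/ → lempimpameg.
Rule 2 (post-nasal voicing): /p/ is a voiceless stop immediately after the nasal /m/, so it voices to [b]. /p/ is a voiceless stop immediately after the nasal /m/, so it voices to [b]. /lempimpameg/ → lembimbameg.
Rule 3 (final devoicing): /g/ is a voiced stop in word-final position, so it devoices to [k]. /lembimbameg/ → lembimbamek.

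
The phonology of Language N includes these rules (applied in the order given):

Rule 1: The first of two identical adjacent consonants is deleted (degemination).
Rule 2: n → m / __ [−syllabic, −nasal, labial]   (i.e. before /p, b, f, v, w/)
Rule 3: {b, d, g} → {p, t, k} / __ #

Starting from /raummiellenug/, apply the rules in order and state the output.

raumielenuk

Rule 1 (degemination): /mm/ is a geminate; the first /m/ deletes. /ll/ is a geminate; the first /l/ deletes. /raummiellenug/ → raumielenug.
Rule 2 (nasal place assimilation): no segment meets the environment; /raumielenug/ is unchanged.
Rule 3 (final devoicing): /g/ is a voiced stop in word-final position, so it devoices to [k]. /raumielenug/ → raumielenuk.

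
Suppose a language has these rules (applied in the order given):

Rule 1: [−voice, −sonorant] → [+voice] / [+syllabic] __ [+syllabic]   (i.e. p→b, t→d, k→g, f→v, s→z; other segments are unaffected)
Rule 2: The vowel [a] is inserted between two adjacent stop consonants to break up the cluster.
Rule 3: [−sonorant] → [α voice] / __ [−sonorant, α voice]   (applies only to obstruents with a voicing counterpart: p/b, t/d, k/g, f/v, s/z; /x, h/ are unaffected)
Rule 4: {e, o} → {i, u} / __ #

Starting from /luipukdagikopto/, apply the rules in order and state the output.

luibukadagigopatu

Rule 1 (intervocalic voicing): /p/ is a voiceless obstruent between vowels /i/ and /u/, so it voices to [b]. /k/ is a voiceless obstruent between vowels /i/ and /o/, so it voices to [g]. /luipukdagikopto/ → luibukdagigopto.
Rule 2 (stop-cluster a-epenthesis): /k/ and /d/ form a stop–stop cluster, so [a] is inserted between them. /p/ and /t/ form a stop–stop cluster, so [a] is inserted between them. /luibukdagigopto/ → luibukadagigopato.
Rule 3 (regressive voicing assimilation): no segment meets the environment; /luibukadagigopato/ is unchanged.
Rule 4 (final vowel raising): /o/ is a mid vowel in word-final position, so it raises to [u]. /luibukadagigopato/ → luibukadagigopatu.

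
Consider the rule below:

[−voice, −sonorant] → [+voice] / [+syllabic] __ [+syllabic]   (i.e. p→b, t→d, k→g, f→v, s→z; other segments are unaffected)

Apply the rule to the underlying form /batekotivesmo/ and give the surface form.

badegodivesmo

/t/ is a voiceless obstruent between vowels /a/ and /e/, so it voices to [d].
/k/ is a voiceless obstruent between vowels /e/ and /o/, so it voices to [g].
/t/ is a voiceless obstruent between vowels /o/ and /i/, so it voices to [d].
The other instance of /s/ does not occur in the required environment and remains unchanged.
Surface form: [badegodivesmo].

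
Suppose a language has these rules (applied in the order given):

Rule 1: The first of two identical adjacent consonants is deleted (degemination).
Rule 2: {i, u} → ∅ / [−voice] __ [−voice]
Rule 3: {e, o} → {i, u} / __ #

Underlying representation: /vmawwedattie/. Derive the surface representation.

vmawedatii

Rule 1 (degemination): /ww/ is a geminate; the first /w/ deletes. /tt/ is a geminate; the first /t/ deletes. /vmawwedattie/ → vmawedatie.
Rule 2 (high vowel syncope): no segment meets the environment; /vmawedatie/ is unchanged.
Rule 3 (final vowel raising): /e/ is a mid vowel in word-final position, so it raises to [i]. /vmawedatie/ → vmawedatii.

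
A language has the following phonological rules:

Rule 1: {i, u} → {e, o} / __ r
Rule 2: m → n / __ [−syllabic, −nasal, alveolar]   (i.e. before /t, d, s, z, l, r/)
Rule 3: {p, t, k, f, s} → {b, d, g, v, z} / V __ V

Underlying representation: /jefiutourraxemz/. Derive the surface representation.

jeviudoorraxenz

Rule 1 (pre-rhotic lowering): /u/ is a high vowel immediately before /r/, so it lowers to [o]. /jefiutourraxemz/ → jefiutoorraxemz.
Rule 2 (nasal place assimilation): /m/ precedes the alveolar consonant /z/, so it assimilates in place to [n]. /jefiutoorraxemz/ → jefiutoorraxenz.
Rule 3 (intervocalic voicing): /f/ is a voiceless obstruent between vowels /e/ and /i/, so it voices to [v]. /t/ is a voiceless obstruent between vowels /u/ and /o/, so it voices to [d]. /jefiutoorraxenz/ → jeviudoorraxenz.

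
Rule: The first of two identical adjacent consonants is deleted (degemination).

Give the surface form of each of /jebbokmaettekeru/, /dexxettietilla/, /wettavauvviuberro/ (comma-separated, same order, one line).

jebokmaetekeru, dexetietila, wetavauviubero

/jebbokmaettekeru/: /bb/ is a geminate; the first /b/ deletes. /tt/ is a geminate; the first /t/ deletes. → [jebokmaetekeru].
/dexxettietilla/: /xx/ is a geminate; the first /x/ deletes. /tt/ is a geminate; the first /t/ deletes. /ll/ is a geminate; the first /l/ deletes. → [dexetietila].
/wettavauvviuberro/: /tt/ is a geminate; the first /t/ deletes. /vv/ is a geminate; the first /v/ deletes. /rr/ is a geminate; the first /r/ deletes. → [wetavauviubero].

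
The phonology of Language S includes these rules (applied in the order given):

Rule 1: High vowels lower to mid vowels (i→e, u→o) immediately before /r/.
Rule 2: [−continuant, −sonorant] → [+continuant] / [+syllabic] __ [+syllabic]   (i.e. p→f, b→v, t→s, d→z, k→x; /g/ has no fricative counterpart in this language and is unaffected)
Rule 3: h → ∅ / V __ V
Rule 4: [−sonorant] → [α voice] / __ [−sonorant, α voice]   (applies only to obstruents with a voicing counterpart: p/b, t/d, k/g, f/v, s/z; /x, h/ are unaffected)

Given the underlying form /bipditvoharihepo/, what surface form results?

bibdidvoariefo

Rule 1 (pre-rhotic lowering): no segment meets the environment; /bipditvoharihepo/ is unchanged.
Rule 2 (intervocalic spirantization): /p/ is a stop between vowels /e/ and /o/, so it spirantizes to the fricative [f]. /bipditvoharihepo/ → bipditvoharihefo.
Rule 3 (intervocalic h-deletion): /h/ occurs between vowels /o/ and /a/, so it deletes. /h/ occurs between vowels /i/ and /e/, so it deletes. /bipditvoharihefo/ → bipditvoariefo.
Rule 4 (regressive voicing assimilation): /p/ precedes the voiced obstruent /d/, so it voices to [b] by assimilation. /t/ precedes the voiced obstruent /v/, so it voices to [d] by assimilation. /bipditvoariefo/ → bibdidvoariefo.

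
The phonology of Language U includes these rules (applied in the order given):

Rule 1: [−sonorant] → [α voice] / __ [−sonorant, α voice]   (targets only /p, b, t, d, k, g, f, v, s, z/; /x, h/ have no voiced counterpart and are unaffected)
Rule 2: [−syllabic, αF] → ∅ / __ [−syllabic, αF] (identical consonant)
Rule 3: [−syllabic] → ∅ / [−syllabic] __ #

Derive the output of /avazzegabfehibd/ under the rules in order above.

avazegapfehib

Rule 1 (regressive voicing assimilation): /b/ precedes the voiceless obstruent /f/, so it devoices to [p] by assimilation. /avazzegabfehibd/ → avazzegapfehibd.
Rule 2 (degemination): /zz/ is a geminate; the first /z/ deletes. /avazzegapfehibd/ → avazegapfehibd.
Rule 3 (final cluster simplification): /d/ is the second consonant of a word-final cluster /bd/, so it deletes. /avazegapfehibd/ → avazegapfehib.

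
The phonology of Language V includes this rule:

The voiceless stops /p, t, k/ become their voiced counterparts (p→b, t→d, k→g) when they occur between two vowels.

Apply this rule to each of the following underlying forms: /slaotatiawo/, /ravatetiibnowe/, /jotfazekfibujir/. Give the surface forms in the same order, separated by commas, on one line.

slaodadiawo, ravadediibnowe, jotfazekfibujir

/slaotatiawo/: /t/ is a voiceless stop between vowels /o/ and /a/, so it voices to [d]. /t/ is a voiceless stop between vowels /a/ and /i/, so it voices to [d]. → [slaodadiawo].
/ravatetiibnowe/: /t/ is a voiceless stop between vowels /a/ and /e/, so it voices to [d]. /t/ is a voiceless stop between vowels /e/ and /i/, so it voices to [d]. → [ravadediibnowe].
/jotfazekfibujir/: the rule's environment is not met; surfaces unchanged as [jotfazekfibujir].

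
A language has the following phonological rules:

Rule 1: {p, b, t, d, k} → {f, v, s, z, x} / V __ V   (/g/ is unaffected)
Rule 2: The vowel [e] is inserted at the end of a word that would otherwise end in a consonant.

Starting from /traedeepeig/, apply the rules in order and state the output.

Rule 1 (intervocalic spirantization): /d/ is a stop between vowels /e/ and /e/, so it spirantizes to the fricative [z]. /p/ is a stop between vowels /e/ and /e/, so it spirantizes to the fricative [f]. /traedeepeig/ → traezeefeig.
Rule 2 (final e-epenthesis): the form ends in the consonant /g/, so [e] is inserted word-finally. /traezeefeig/ → traezeefeige.

traezeefeige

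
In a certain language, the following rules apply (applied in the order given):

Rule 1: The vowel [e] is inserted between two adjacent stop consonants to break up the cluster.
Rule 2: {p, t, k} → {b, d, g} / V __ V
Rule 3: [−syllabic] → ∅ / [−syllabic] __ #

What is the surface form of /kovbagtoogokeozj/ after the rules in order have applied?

kovbagedoogogeoz

Rule 1 (stop-cluster e-epenthesis): /g/ and /t/ form a stop–stop cluster, so [e] is inserted between them. /kovbagtoogokeozj/ → kovbagetoogokeozj.
Rule 2 (intervocalic voicing): /t/ is a voiceless stop between vowels /e/ and /o/, so it voices to [d]. /k/ is a voiceless stop between vowels /o/ and /e/, so it voices to [g]. /kovbagetoogokeozj/ → kovbagedoogogeozj.
Rule 3 (final cluster simplification): /j/ is the second consonant of a word-final cluster /zj/, so it deletes. /kovbagedoogogeozj/ → kovbagedoogogeoz.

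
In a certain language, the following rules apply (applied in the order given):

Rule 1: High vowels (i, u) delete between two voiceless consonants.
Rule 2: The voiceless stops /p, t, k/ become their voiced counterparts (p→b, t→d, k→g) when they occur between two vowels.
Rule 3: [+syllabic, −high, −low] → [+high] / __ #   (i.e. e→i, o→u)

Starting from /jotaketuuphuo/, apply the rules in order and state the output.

jodageduuphuu

Rule 1 (high vowel syncope): no segment meets the environment; /jotaketuuphuo/ is unchanged.
Rule 2 (intervocalic voicing): /t/ is a voiceless stop between vowels /o/ and /a/, so it voices to [d]. /k/ is a voiceless stop between vowels /a/ and /e/, so it voices to [g]. /t/ is a voiceless stop between vowels /e/ and /u/, so it voices to [d]. /jotaketuuphuo/ → jodageduuphuo.
Rule 3 (final vowel raising): /o/ is a mid vowel in word-final position, so it raises to [u]. /jodageduuphuo/ → jodageduuphuu.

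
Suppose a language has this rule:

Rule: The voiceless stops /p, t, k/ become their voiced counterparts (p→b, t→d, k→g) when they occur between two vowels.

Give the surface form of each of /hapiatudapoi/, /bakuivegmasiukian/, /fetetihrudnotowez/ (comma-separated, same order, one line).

/hapiatudapoi/: /p/ is a voiceless stop between vowels /a/ and /i/, so it voices to [b]. /t/ is a voiceless stop between vowels /a/ and /u/, so it voices to [d]. /p/ is a voiceless stop between vowels /a/ and /o/, so it voices to [b]. → [habiadudaboi].
/bakuivegmasiukian/: /k/ is a voiceless stop between vowels /a/ and /u/, so it voices to [g]. /k/ is a voiceless stop between vowels /u/ and /i/, so it voices to [g]. → [baguivegmasiugian].
/fetetihrudnotowez/: /t/ is a voiceless stop between vowels /e/ and /e/, so it voices to [d]. /t/ is a voiceless stop between vowels /e/ and /i/, so it voices to [d]. /t/ is a voiceless stop between vowels /o/ and /o/, so it voices to [d]. → [fededihrudnodowez].

habiadudaboi, baguivegmasiugian, fededihrudnodowez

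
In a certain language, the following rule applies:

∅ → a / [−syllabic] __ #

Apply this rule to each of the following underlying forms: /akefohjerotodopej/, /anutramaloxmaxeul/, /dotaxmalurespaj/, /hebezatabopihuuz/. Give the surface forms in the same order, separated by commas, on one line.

/akefohjerotodopej/: the form ends in the consonant /j/, so [a] is inserted word-finally. → [akefohjerotodopeja].
/anutramaloxmaxeul/: the form ends in the consonant /l/, so [a] is inserted word-finally. → [anutramaloxmaxeula].
/dotaxmalurespaj/: the form ends in the consonant /j/, so [a] is inserted word-finally. → [dotaxmalurespaja].
/hebezatabopihuuz/: the form ends in the consonant /z/, so [a] is inserted word-finally. → [hebezatabopihuuza].

akefohjerotodopeja, anutramaloxmaxeula, dotaxmalurespaja, hebezatabopihuuza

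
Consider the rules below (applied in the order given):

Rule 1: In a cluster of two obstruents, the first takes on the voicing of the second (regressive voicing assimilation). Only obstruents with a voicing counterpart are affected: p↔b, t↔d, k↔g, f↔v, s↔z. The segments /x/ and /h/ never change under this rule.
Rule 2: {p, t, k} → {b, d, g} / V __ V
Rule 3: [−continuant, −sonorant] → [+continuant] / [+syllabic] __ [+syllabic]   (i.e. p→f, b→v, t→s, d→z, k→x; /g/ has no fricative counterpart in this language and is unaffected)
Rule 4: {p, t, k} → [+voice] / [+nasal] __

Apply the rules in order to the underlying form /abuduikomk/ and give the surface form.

avuzuigomg

Rule 1 (regressive voicing assimilation): no segment meets the environment; /abuduikomk/ is unchanged.
Rule 2 (intervocalic voicing): /k/ is a voiceless stop between vowels /i/ and /o/, so it voices to [g]. /abuduikomk/ → abuduigomk.
Rule 3 (intervocalic spirantization): /b/ is a stop between vowels /a/ and /u/, so it spirantizes to the fricative [v]. /d/ is a stop between vowels /u/ and /u/, so it spirantizes to the fricative [z]. /abuduigomk/ → avuzuigomk.
Rule 4 (post-nasal voicing): /k/ is a voiceless stop immediately after the nasal /m/, so it voices to [g]. /avuzuigomk/ → avuzuigomg.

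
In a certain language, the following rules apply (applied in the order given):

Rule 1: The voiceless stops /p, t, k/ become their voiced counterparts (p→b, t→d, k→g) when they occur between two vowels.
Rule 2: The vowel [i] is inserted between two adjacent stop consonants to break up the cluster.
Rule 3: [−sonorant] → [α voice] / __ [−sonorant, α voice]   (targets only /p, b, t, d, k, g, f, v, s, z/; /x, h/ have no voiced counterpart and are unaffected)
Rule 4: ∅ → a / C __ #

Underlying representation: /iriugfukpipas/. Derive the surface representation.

iriukfukipibasa

Rule 1 (intervocalic voicing): /p/ is a voiceless stop between vowels /i/ and /a/, so it voices to [b]. /iriugfukpipas/ → iriugfukpibas.
Rule 2 (stop-cluster i-epenthesis): /k/ and /p/ form a stop–stop cluster, so [i] is inserted between them. /iriugfukpibas/ → iriugfukipibas.
Rule 3 (regressive voicing assimilation): /g/ precedes the voiceless obstruent /f/, so it devoices to [k] by assimilation. /iriugfukipibas/ → iriukfukipibas.
Rule 4 (final a-epenthesis): the form ends in the consonant /s/, so [a] is inserted word-finally. /iriukfukipibas/ → iriukfukipibasa.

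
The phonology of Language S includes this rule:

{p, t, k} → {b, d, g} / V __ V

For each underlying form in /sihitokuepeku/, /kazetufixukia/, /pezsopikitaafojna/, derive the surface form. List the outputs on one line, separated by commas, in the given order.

sihidoguebegu, kazedufixugia, pezsobigidaafojna

/sihitokuepeku/: /t/ is a voiceless stop between vowels /i/ and /o/, so it voices to [d]. /k/ is a voiceless stop between vowels /o/ and /u/, so it voices to [g]. /p/ is a voiceless stop between vowels /e/ and /e/, so it voices to [b]. /k/ is a voiceless stop between vowels /e/ and /u/, so it voices to [g]. → [sihidoguebegu].
/kazetufixukia/: /t/ is a voiceless stop between vowels /e/ and /u/, so it voices to [d]. /k/ is a voiceless stop between vowels /u/ and /i/, so it voices to [g]. → [kazedufixugia].
/pezsopikitaafojna/: /p/ is a voiceless stop between vowels /o/ and /i/, so it voices to [b]. /k/ is a voiceless stop between vowels /i/ and /i/, so it voices to [g]. /t/ is a voiceless stop between vowels /i/ and /a/, so it voices to [d]. → [pezsobigidaafojna].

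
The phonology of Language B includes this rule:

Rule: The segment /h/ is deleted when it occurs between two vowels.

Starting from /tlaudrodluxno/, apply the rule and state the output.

No segment of /tlaudrodluxno/ meets the structural description of the rule, so the form surfaces unchanged.

tlaudrodluxno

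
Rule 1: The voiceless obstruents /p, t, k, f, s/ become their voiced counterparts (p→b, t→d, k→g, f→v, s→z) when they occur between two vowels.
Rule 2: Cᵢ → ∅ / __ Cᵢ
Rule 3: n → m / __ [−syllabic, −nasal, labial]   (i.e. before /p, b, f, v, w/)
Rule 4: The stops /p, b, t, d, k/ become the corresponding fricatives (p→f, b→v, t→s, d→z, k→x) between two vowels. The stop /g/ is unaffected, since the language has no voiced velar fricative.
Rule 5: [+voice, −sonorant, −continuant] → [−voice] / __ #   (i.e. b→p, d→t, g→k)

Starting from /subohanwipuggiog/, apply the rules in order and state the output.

suvohamwivugiok

Rule 1 (intervocalic voicing): /p/ is a voiceless obstruent between vowels /i/ and /u/, so it voices to [b]. /subohanwipuggiog/ → subohanwibuggiog.
Rule 2 (degemination): /gg/ is a geminate; the first /g/ deletes. /subohanwibuggiog/ → subohanwibugiog.
Rule 3 (nasal place assimilation): /n/ precedes the labial consonant /w/, so it assimilates in place to [m]. /subohanwibugiog/ → subohamwibugiog.
Rule 4 (intervocalic spirantization): /b/ is a stop between vowels /u/ and /o/, so it spirantizes to the fricative [v]. /b/ is a stop between vowels /i/ and /u/, so it spirantizes to the fricative [v]. /subohamwibugiog/ → suvohamwivugiog.
Rule 5 (final devoicing): /g/ is a voiced stop in word-final position, so it devoices to [k]. /suvohamwivugiog/ → suvohamwivugiok.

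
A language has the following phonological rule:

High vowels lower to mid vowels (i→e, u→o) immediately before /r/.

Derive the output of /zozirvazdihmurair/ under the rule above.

Scanning /zozirvazdihmurair/: /i/ is a high vowel immediately before /r/, so it lowers to [e]; /i/ at position 10 is not in the conditioning environment; /u/ is a high vowel immediately before /r/, so it lowers to [o]; /i/ is a high vowel immediately before /r/, so it lowers to [e].
Result: [zozervazdihmoraer].

zozervazdihmoraer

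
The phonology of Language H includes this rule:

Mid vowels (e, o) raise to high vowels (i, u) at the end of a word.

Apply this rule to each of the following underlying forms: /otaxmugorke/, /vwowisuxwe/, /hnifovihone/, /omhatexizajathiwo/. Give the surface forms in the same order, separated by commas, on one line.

otaxmugorki, vwowisuxwi, hnifovihoni, omhatexizajathiwu

/otaxmugorke/: /e/ is a mid vowel in word-final position, so it raises to [i]. → [otaxmugorki].
/vwowisuxwe/: /e/ is a mid vowel in word-final position, so it raises to [i]. → [vwowisuxwi].
/hnifovihone/: /e/ is a mid vowel in word-final position, so it raises to [i]. → [hnifovihoni].
/omhatexizajathiwo/: /o/ is a mid vowel in word-final position, so it raises to [u]. → [omhatexizajathiwu].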